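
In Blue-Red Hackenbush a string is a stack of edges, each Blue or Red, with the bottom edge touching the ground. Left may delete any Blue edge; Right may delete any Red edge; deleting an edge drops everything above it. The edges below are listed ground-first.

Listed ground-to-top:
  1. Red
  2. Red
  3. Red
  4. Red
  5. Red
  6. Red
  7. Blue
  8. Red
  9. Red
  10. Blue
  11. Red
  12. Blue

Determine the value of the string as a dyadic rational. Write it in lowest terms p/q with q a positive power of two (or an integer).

val_1 [R]  L=[∅]  R=[0]  = -1
val_2 [RR]  L=[∅]  R=[-1 0]  = -2
val_3 [RRR]  L=[∅]  R=[-2 -1 0]  = -3
val_4 [RRRR]  L=[∅]  R=[-3 -2 -1 0]  = -4
val_5 [RRRRR]  L=[∅]  R=[-4 -3 -2 -1 0]  = -5
val_6 [RRRRRR]  L=[∅]  R=[-5 -4 -3 -2 -1 0]  = -6
val_7 [RRRRRRB]  L=[-6]  R=[-5 -4 -3 -2 -1 0]  = -11/2
val_8 [RRRRRRBR]  L=[-6]  R=[-11/2 -5 -4 -3 -2 -1 0]  = -23/4
val_9 [RRRRRRBRR]  L=[-6]  R=[-23/4 -11/2 -5 -4 -3 -2 -1 0]  = -47/8
val_10 [RRRRRRBRRB]  L=[-6 -47/8]  R=[-23/4 -11/2 -5 -4 -3 -2 -1 0]  = -93/16
val_11 [RRRRRRBRRBR]  L=[-6 -47/8]  R=[-93/16 -23/4 -11/2 -5 -4 -3 -2 -1 0]  = -187/32
val_12 [RRRRRRBRRBRB]  L=[-6 -47/8 -187/32]  R=[-93/16 -23/4 -11/2 -5 -4 -3 -2 -1 0]  = -373/64

-373/64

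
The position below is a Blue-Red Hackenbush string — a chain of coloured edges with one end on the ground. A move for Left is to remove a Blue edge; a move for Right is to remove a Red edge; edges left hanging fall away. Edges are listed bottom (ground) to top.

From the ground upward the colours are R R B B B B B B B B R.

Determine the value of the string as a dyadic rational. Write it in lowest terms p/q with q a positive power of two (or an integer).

-515/512

R: Left { ∅ }, Right { 0 } gives simplest -1
RR: Left { ∅ }, Right { -1; 0 } gives simplest -2
RRB: Left { -2 }, Right { -1; 0 } gives simplest -3/2
RRBB: Left { -2; -3/2 }, Right { -1; 0 } gives simplest -5/4
RRBBB: Left { -2; -3/2; -5/4 }, Right { -1; 0 } gives simplest -9/8
RRBBBB: Left { -2; -3/2; -5/4; -9/8 }, Right { -1; 0 } gives simplest -17/16
RRBBBBB: Left { -2; -3/2; -5/4; -9/8; -17/16 }, Right { -1; 0 } gives simplest -33/32
RRBBBBBB: Left { -2; -3/2; -5/4; -9/8; -17/16; -33/32 }, Right { -1; 0 } gives simplest -65/64
RRBBBBBBB: Left { -2; -3/2; -5/4; -9/8; -17/16; -33/32; -65/64 }, Right { -1; 0 } gives simplest -129/128
RRBBBBBBBB: Left { -2; -3/2; -5/4; -9/8; -17/16; -33/32; -65/64; -129/128 }, Right { -1; 0 } gives simplest -257/256
RRBBBBBBBBR: Left { -2; -3/2; -5/4; -9/8; -17/16; -33/32; -65/64; -129/128 }, Right { -257/256; -1; 0 } gives simplest -515/512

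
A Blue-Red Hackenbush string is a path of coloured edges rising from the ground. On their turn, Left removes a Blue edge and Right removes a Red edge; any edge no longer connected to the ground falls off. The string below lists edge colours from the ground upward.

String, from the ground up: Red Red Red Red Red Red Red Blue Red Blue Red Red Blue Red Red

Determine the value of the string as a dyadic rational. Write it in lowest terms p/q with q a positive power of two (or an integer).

-1719/256

1 of 15 · R · max L −∞ · min R 0 -> -1
2 of 15 · RR · max L −∞ · min R -1 -> -2
3 of 15 · RRR · max L −∞ · min R -2 -> -3
4 of 15 · RRRR · max L −∞ · min R -3 -> -4
5 of 15 · RRRRR · max L −∞ · min R -4 -> -5
6 of 15 · RRRRRR · max L −∞ · min R -5 -> -6
7 of 15 · RRRRRRR · max L −∞ · min R -6 -> -7
8 of 15 · RRRRRRRB · max L -7 · min R -6 -> -13/2
9 of 15 · RRRRRRRBR · max L -7 · min R -13/2 -> -27/4
10 of 15 · RRRRRRRBRB · max L -27/4 · min R -13/2 -> -53/8
11 of 15 · RRRRRRRBRBR · max L -27/4 · min R -53/8 -> -107/16
12 of 15 · RRRRRRRBRBRR · max L -27/4 · min R -107/16 -> -215/32
13 of 15 · RRRRRRRBRBRRB · max L -215/32 · min R -107/16 -> -429/64
14 of 15 · RRRRRRRBRBRRBR · max L -215/32 · min R -429/64 -> -859/128
15 of 15 · RRRRRRRBRBRRBRR · max L -215/32 · min R -859/128 -> -1719/256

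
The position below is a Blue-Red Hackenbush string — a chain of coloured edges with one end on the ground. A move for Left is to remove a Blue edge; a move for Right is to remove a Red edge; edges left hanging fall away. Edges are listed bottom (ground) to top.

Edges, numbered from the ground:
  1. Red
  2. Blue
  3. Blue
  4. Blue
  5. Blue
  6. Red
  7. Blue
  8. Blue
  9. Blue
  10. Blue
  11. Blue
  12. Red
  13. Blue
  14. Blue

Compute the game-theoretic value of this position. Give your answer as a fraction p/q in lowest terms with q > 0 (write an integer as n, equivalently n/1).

g_1 [R]  L=[]  R=[0]  ⇒ -1
g_2 [RB]  L=[-1]  R=[0]  ⇒ -1/2
g_3 [RBB]  L=[-1 -1/2]  R=[0]  ⇒ -1/4
g_4 [RBBB]  L=[-1 -1/2 -1/4]  R=[0]  ⇒ -1/8
g_5 [RBBBB]  L=[-1 -1/2 -1/4 -1/8]  R=[0]  ⇒ -1/16
g_6 [RBBBBR]  L=[-1 -1/2 -1/4 -1/8]  R=[-1/16 0]  ⇒ -3/32
g_7 [RBBBBRB]  L=[-1 -1/2 -1/4 -1/8 -3/32]  R=[-1/16 0]  ⇒ -5/64
g_8 [RBBBBRBB]  L=[-1 -1/2 -1/4 -1/8 -3/32 -5/64]  R=[-1/16 0]  ⇒ -9/128
g_9 [RBBBBRBBB]  L=[-1 -1/2 -1/4 -1/8 -3/32 -5/64 -9/128]  R=[-1/16 0]  ⇒ -17/256
g_10 [RBBBBRBBBB]  L=[-1 -1/2 -1/4 -1/8 -3/32 -5/64 -9/128 -17/256]  R=[-1/16 0]  ⇒ -33/512
g_11 [RBBBBRBBBBB]  L=[-1 -1/2 -1/4 -1/8 -3/32 -5/64 -9/128 -17/256 -33/512]  R=[-1/16 0]  ⇒ -65/1024
g_12 [RBBBBRBBBBBR]  L=[-1 -1/2 -1/4 -1/8 -3/32 -5/64 -9/128 -17/256 -33/512]  R=[-65/1024 -1/16 0]  ⇒ -131/2048
g_13 [RBBBBRBBBBBRB]  L=[-1 -1/2 -1/4 -1/8 -3/32 -5/64 -9/128 -17/256 -33/512 -131/2048]  R=[-65/1024 -1/16 0]  ⇒ -261/4096
g_14 [RBBBBRBBBBBRBB]  L=[-1 -1/2 -1/4 -1/8 -3/32 -5/64 -9/128 -17/256 -33/512 -131/2048 -261/4096]  R=[-65/1024 -1/16 0]  ⇒ -521/8192

-521/8192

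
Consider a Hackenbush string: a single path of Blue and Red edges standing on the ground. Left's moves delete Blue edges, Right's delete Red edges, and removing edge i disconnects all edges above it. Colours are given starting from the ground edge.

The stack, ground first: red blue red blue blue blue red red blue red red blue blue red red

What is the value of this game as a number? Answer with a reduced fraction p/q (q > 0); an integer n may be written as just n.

value_1 [r]  L=[—]  R=[0]  ⇒ -1
value_2 [rb]  L=[-1]  R=[0]  ⇒ -1/2
value_3 [rbr]  L=[-1]  R=[-1/2; 0]  ⇒ -3/4
value_4 [rbrb]  L=[-1; -3/4]  R=[-1/2; 0]  ⇒ -5/8
value_5 [rbrbb]  L=[-1; -3/4; -5/8]  R=[-1/2; 0]  ⇒ -9/16
value_6 [rbrbbb]  L=[-1; -3/4; -5/8; -9/16]  R=[-1/2; 0]  ⇒ -17/32
value_7 [rbrbbbr]  L=[-1; -3/4; -5/8; -9/16]  R=[-17/32; -1/2; 0]  ⇒ -35/64
value_8 [rbrbbbrr]  L=[-1; -3/4; -5/8; -9/16]  R=[-35/64; -17/32; -1/2; 0]  ⇒ -71/128
value_9 [rbrbbbrrb]  L=[-1; -3/4; -5/8; -9/16; -71/128]  R=[-35/64; -17/32; -1/2; 0]  ⇒ -141/256
value_10 [rbrbbbrrbr]  L=[-1; -3/4; -5/8; -9/16; -71/128]  R=[-141/256; -35/64; -17/32; -1/2; 0]  ⇒ -283/512
value_11 [rbrbbbrrbrr]  L=[-1; -3/4; -5/8; -9/16; -71/128]  R=[-283/512; -141/256; -35/64; -17/32; -1/2; 0]  ⇒ -567/1024
value_12 [rbrbbbrrbrrb]  L=[-1; -3/4; -5/8; -9/16; -71/128; -567/1024]  R=[-283/512; -141/256; -35/64; -17/32; -1/2; 0]  ⇒ -1133/2048
value_13 [rbrbbbrrbrrbb]  L=[-1; -3/4; -5/8; -9/16; -71/128; -567/1024; -1133/2048]  R=[-283/512; -141/256; -35/64; -17/32; -1/2; 0]  ⇒ -2265/4096
value_14 [rbrbbbrrbrrbbr]  L=[-1; -3/4; -5/8; -9/16; -71/128; -567/1024; -1133/2048]  R=[-2265/4096; -283/512; -141/256; -35/64; -17/32; -1/2; 0]  ⇒ -4531/8192
value_15 [rbrbbbrrbrrbbrr]  L=[-1; -3/4; -5/8; -9/16; -71/128; -567/1024; -1133/2048]  R=[-4531/8192; -2265/4096; -283/512; -141/256; -35/64; -17/32; -1/2; 0]  ⇒ -9063/16384

-9063/16384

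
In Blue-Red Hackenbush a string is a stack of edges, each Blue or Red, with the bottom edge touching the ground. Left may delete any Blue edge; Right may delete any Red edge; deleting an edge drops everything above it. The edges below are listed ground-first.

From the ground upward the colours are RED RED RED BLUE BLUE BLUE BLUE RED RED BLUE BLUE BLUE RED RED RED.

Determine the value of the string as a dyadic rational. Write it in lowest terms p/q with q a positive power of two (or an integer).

Prefix values for RED RED RED BLUE BLUE BLUE BLUE RED RED BLUE BLUE BLUE RED RED RED via {L|R} + simplicity:
1 of 15 · R · max L −∞ · min R 0 ⇒ -1
2 of 15 · RR · max L −∞ · min R -1 ⇒ -2
3 of 15 · RRR · max L −∞ · min R -2 ⇒ -3
4 of 15 · RRRB · max L -3 · min R -2 ⇒ -5/2
5 of 15 · RRRBB · max L -5/2 · min R -2 ⇒ -9/4
6 of 15 · RRRBBB · max L -9/4 · min R -2 ⇒ -17/8
7 of 15 · RRRBBBB · max L -17/8 · min R -2 ⇒ -33/16
8 of 15 · RRRBBBBR · max L -17/8 · min R -33/16 ⇒ -67/32
9 of 15 · RRRBBBBRR · max L -17/8 · min R -67/32 ⇒ -135/64
10 of 15 · RRRBBBBRRB · max L -135/64 · min R -67/32 ⇒ -269/128
11 of 15 · RRRBBBBRRBB · max L -269/128 · min R -67/32 ⇒ -537/256
12 of 15 · RRRBBBBRRBBB · max L -537/256 · min R -67/32 ⇒ -1073/512
13 of 15 · RRRBBBBRRBBBR · max L -537/256 · min R -1073/512 ⇒ -2147/1024
14 of 15 · RRRBBBBRRBBBRR · max L -537/256 · min R -2147/1024 ⇒ -4295/2048
15 of 15 · RRRBBBBRRBBBRRR · max L -537/256 · min R -4295/2048 ⇒ -8591/4096

-8591/4096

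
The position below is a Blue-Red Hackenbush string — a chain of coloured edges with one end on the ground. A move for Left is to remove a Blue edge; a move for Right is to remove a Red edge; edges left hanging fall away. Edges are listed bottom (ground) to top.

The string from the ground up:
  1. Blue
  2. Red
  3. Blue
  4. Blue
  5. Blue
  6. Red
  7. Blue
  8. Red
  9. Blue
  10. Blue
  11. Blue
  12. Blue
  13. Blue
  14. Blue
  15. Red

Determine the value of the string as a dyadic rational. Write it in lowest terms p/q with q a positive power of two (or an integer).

step 1: add Blue to get B; options L={ 0 } R={ · } — 1
step 2: add Red to get BR; options L={ 0 } R={ 1 } — 1/2
step 3: add Blue to get BRB; options L={ 0,1/2 } R={ 1 } — 3/4
step 4: add Blue to get BRBB; options L={ 0,1/2,3/4 } R={ 1 } — 7/8
step 5: add Blue to get BRBBB; options L={ 0,1/2,3/4,7/8 } R={ 1 } — 15/16
step 6: add Red to get BRBBBR; options L={ 0,1/2,3/4,7/8 } R={ 15/16,1 } — 29/32
step 7: add Blue to get BRBBBRB; options L={ 0,1/2,3/4,7/8,29/32 } R={ 15/16,1 } — 59/64
step 8: add Red to get BRBBBRBR; options L={ 0,1/2,3/4,7/8,29/32 } R={ 59/64,15/16,1 } — 117/128
step 9: add Blue to get BRBBBRBRB; options L={ 0,1/2,3/4,7/8,29/32,117/128 } R={ 59/64,15/16,1 } — 235/256
step 10: add Blue to get BRBBBRBRBB; options L={ 0,1/2,3/4,7/8,29/32,117/128,235/256 } R={ 59/64,15/16,1 } — 471/512
step 11: add Blue to get BRBBBRBRBBB; options L={ 0,1/2,3/4,7/8,29/32,117/128,235/256,471/512 } R={ 59/64,15/16,1 } — 943/1024
step 12: add Blue to get BRBBBRBRBBBB; options L={ 0,1/2,3/4,7/8,29/32,117/128,235/256,471/512,943/1024 } R={ 59/64,15/16,1 } — 1887/2048
step 13: add Blue to get BRBBBRBRBBBBB; options L={ 0,1/2,3/4,7/8,29/32,117/128,235/256,471/512,943/1024,1887/2048 } R={ 59/64,15/16,1 } — 3775/4096
step 14: add Blue to get BRBBBRBRBBBBBB; options L={ 0,1/2,3/4,7/8,29/32,117/128,235/256,471/512,943/1024,1887/2048,3775/4096 } R={ 59/64,15/16,1 } — 7551/8192
step 15: add Red to get BRBBBRBRBBBBBBR; options L={ 0,1/2,3/4,7/8,29/32,117/128,235/256,471/512,943/1024,1887/2048,3775/4096 } R={ 7551/8192,59/64,15/16,1 } — 15101/16384

15101/16384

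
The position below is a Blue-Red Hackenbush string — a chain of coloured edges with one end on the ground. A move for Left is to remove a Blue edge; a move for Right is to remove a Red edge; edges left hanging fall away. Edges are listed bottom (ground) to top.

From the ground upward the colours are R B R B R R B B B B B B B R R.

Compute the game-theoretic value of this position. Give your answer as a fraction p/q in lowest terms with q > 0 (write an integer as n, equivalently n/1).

-11271/16384

Prefix values for R B R B R R B B B B B B B R R via {L|R} + simplicity:
1 of 15 · R · max L −∞ · min R 0 => -1
2 of 15 · RB · max L -1 · min R 0 => -1/2
3 of 15 · RBR · max L -1 · min R -1/2 => -3/4
4 of 15 · RBRB · max L -3/4 · min R -1/2 => -5/8
5 of 15 · RBRBR · max L -3/4 · min R -5/8 => -11/16
6 of 15 · RBRBRR · max L -3/4 · min R -11/16 => -23/32
7 of 15 · RBRBRRB · max L -23/32 · min R -11/16 => -45/64
8 of 15 · RBRBRRBB · max L -45/64 · min R -11/16 => -89/128
9 of 15 · RBRBRRBBB · max L -89/128 · min R -11/16 => -177/256
10 of 15 · RBRBRRBBBB · max L -177/256 · min R -11/16 => -353/512
11 of 15 · RBRBRRBBBBB · max L -353/512 · min R -11/16 => -705/1024
12 of 15 · RBRBRRBBBBBB · max L -705/1024 · min R -11/16 => -1409/2048
13 of 15 · RBRBRRBBBBBBB · max L -1409/2048 · min R -11/16 => -2817/4096
14 of 15 · RBRBRRBBBBBBBR · max L -1409/2048 · min R -2817/4096 => -5635/8192
15 of 15 · RBRBRRBBBBBBBRR · max L -1409/2048 · min R -5635/8192 => -11271/16384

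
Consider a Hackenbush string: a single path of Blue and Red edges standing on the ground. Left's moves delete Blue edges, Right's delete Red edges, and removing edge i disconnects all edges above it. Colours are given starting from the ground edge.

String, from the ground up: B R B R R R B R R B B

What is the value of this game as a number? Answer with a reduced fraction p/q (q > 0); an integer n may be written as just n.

551/1024

1 of 11 · B · max L 0 · min R +∞ — 1
2 of 11 · BR · max L 0 · min R 1 — 1/2
3 of 11 · BRB · max L 1/2 · min R 1 — 3/4
4 of 11 · BRBR · max L 1/2 · min R 3/4 — 5/8
5 of 11 · BRBRR · max L 1/2 · min R 5/8 — 9/16
6 of 11 · BRBRRR · max L 1/2 · min R 9/16 — 17/32
7 of 11 · BRBRRRB · max L 17/32 · min R 9/16 — 35/64
8 of 11 · BRBRRRBR · max L 17/32 · min R 35/64 — 69/128
9 of 11 · BRBRRRBRR · max L 17/32 · min R 69/128 — 137/256
10 of 11 · BRBRRRBRRB · max L 137/256 · min R 69/128 — 275/512
11 of 11 · BRBRRRBRRBB · max L 275/512 · min R 69/128 — 551/1024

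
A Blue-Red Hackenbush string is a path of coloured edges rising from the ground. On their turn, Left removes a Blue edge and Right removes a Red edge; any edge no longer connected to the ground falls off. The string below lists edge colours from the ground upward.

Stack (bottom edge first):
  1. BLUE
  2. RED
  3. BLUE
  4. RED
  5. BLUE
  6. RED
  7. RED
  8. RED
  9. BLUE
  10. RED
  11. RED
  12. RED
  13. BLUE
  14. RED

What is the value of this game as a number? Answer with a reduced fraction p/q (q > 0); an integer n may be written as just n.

step 1: add BLUE to get B; options L={ 0 } R={  } ⇒ 1
step 2: add RED to get BR; options L={ 0 } R={ 1 } ⇒ 1/2
step 3: add BLUE to get BRB; options L={ 0 1/2 } R={ 1 } ⇒ 3/4
step 4: add RED to get BRBR; options L={ 0 1/2 } R={ 3/4 1 } ⇒ 5/8
step 5: add BLUE to get BRBRB; options L={ 0 1/2 5/8 } R={ 3/4 1 } ⇒ 11/16
step 6: add RED to get BRBRBR; options L={ 0 1/2 5/8 } R={ 11/16 3/4 1 } ⇒ 21/32
step 7: add RED to get BRBRBRR; options L={ 0 1/2 5/8 } R={ 21/32 11/16 3/4 1 } ⇒ 41/64
step 8: add RED to get BRBRBRRR; options L={ 0 1/2 5/8 } R={ 41/64 21/32 11/16 3/4 1 } ⇒ 81/128
step 9: add BLUE to get BRBRBRRRB; options L={ 0 1/2 5/8 81/128 } R={ 41/64 21/32 11/16 3/4 1 } ⇒ 163/256
step 10: add RED to get BRBRBRRRBR; options L={ 0 1/2 5/8 81/128 } R={ 163/256 41/64 21/32 11/16 3/4 1 } ⇒ 325/512
step 11: add RED to get BRBRBRRRBRR; options L={ 0 1/2 5/8 81/128 } R={ 325/512 163/256 41/64 21/32 11/16 3/4 1 } ⇒ 649/1024
step 12: add RED to get BRBRBRRRBRRR; options L={ 0 1/2 5/8 81/128 } R={ 649/1024 325/512 163/256 41/64 21/32 11/16 3/4 1 } ⇒ 1297/2048
step 13: add BLUE to get BRBRBRRRBRRRB; options L={ 0 1/2 5/8 81/128 1297/2048 } R={ 649/1024 325/512 163/256 41/64 21/32 11/16 3/4 1 } ⇒ 2595/4096
step 14: add RED to get BRBRBRRRBRRRBR; options L={ 0 1/2 5/8 81/128 1297/2048 } R={ 2595/4096 649/1024 325/512 163/256 41/64 21/32 11/16 3/4 1 } ⇒ 5189/8192

5189/8192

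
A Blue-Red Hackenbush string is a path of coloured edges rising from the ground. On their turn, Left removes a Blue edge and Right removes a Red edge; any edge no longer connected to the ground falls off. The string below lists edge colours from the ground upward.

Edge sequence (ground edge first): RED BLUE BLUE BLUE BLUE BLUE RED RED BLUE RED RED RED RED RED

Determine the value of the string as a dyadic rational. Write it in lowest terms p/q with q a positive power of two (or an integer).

-447/8192

Build G(s[:k]) for k = 1..14, string s = RED BLUE BLUE BLUE BLUE BLUE RED RED BLUE RED RED RED RED RED.
G_1 [R]  L=[none]  R=[0]  = -1
G_2 [RB]  L=[-1]  R=[0]  = -1/2
G_3 [RBB]  L=[-1,-1/2]  R=[0]  = -1/4
G_4 [RBBB]  L=[-1,-1/2,-1/4]  R=[0]  = -1/8
G_5 [RBBBB]  L=[-1,-1/2,-1/4,-1/8]  R=[0]  = -1/16
G_6 [RBBBBB]  L=[-1,-1/2,-1/4,-1/8,-1/16]  R=[0]  = -1/32
G_7 [RBBBBBR]  L=[-1,-1/2,-1/4,-1/8,-1/16]  R=[-1/32,0]  = -3/64
G_8 [RBBBBBRR]  L=[-1,-1/2,-1/4,-1/8,-1/16]  R=[-3/64,-1/32,0]  = -7/128
G_9 [RBBBBBRRB]  L=[-1,-1/2,-1/4,-1/8,-1/16,-7/128]  R=[-3/64,-1/32,0]  = -13/256
G_10 [RBBBBBRRBR]  L=[-1,-1/2,-1/4,-1/8,-1/16,-7/128]  R=[-13/256,-3/64,-1/32,0]  = -27/512
G_11 [RBBBBBRRBRR]  L=[-1,-1/2,-1/4,-1/8,-1/16,-7/128]  R=[-27/512,-13/256,-3/64,-1/32,0]  = -55/1024
G_12 [RBBBBBRRBRRR]  L=[-1,-1/2,-1/4,-1/8,-1/16,-7/128]  R=[-55/1024,-27/512,-13/256,-3/64,-1/32,0]  = -111/2048
G_13 [RBBBBBRRBRRRR]  L=[-1,-1/2,-1/4,-1/8,-1/16,-7/128]  R=[-111/2048,-55/1024,-27/512,-13/256,-3/64,-1/32,0]  = -223/4096
G_14 [RBBBBBRRBRRRRR]  L=[-1,-1/2,-1/4,-1/8,-1/16,-7/128]  R=[-223/4096,-111/2048,-55/1024,-27/512,-13/256,-3/64,-1/32,0]  = -447/8192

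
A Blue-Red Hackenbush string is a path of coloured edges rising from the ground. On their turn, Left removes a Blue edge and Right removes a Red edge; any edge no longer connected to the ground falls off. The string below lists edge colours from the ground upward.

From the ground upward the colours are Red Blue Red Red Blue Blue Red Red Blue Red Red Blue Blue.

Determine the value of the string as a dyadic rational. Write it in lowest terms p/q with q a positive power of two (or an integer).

-3289/4096

Prefix values for Red Blue Red Red Blue Blue Red Red Blue Red Red Blue Blue via {L|R} + simplicity:
1 of 13 · R · max L −∞ · min R 0 => -1
2 of 13 · RB · max L -1 · min R 0 => -1/2
3 of 13 · RBR · max L -1 · min R -1/2 => -3/4
4 of 13 · RBRR · max L -1 · min R -3/4 => -7/8
5 of 13 · RBRRB · max L -7/8 · min R -3/4 => -13/16
6 of 13 · RBRRBB · max L -13/16 · min R -3/4 => -25/32
7 of 13 · RBRRBBR · max L -13/16 · min R -25/32 => -51/64
8 of 13 · RBRRBBRR · max L -13/16 · min R -51/64 => -103/128
9 of 13 · RBRRBBRRB · max L -103/128 · min R -51/64 => -205/256
10 of 13 · RBRRBBRRBR · max L -103/128 · min R -205/256 => -411/512
11 of 13 · RBRRBBRRBRR · max L -103/128 · min R -411/512 => -823/1024
12 of 13 · RBRRBBRRBRRB · max L -823/1024 · min R -411/512 => -1645/2048
13 of 13 · RBRRBBRRBRRBB · max L -1645/2048 · min R -411/512 => -3289/4096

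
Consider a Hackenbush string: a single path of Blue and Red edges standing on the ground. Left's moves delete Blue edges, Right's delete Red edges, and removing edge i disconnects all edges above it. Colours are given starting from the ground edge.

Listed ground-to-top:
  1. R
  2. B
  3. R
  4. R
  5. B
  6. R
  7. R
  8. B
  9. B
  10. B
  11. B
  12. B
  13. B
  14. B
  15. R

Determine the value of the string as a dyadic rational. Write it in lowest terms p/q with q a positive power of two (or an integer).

g_1 [R]  L=[]  R=[0]  = -1
g_2 [RB]  L=[-1]  R=[0]  = -1/2
g_3 [RBR]  L=[-1]  R=[-1/2; 0]  = -3/4
g_4 [RBRR]  L=[-1]  R=[-3/4; -1/2; 0]  = -7/8
g_5 [RBRRB]  L=[-1; -7/8]  R=[-3/4; -1/2; 0]  = -13/16
g_6 [RBRRBR]  L=[-1; -7/8]  R=[-13/16; -3/4; -1/2; 0]  = -27/32
g_7 [RBRRBRR]  L=[-1; -7/8]  R=[-27/32; -13/16; -3/4; -1/2; 0]  = -55/64
g_8 [RBRRBRRB]  L=[-1; -7/8; -55/64]  R=[-27/32; -13/16; -3/4; -1/2; 0]  = -109/128
g_9 [RBRRBRRBB]  L=[-1; -7/8; -55/64; -109/128]  R=[-27/32; -13/16; -3/4; -1/2; 0]  = -217/256
g_10 [RBRRBRRBBB]  L=[-1; -7/8; -55/64; -109/128; -217/256]  R=[-27/32; -13/16; -3/4; -1/2; 0]  = -433/512
g_11 [RBRRBRRBBBB]  L=[-1; -7/8; -55/64; -109/128; -217/256; -433/512]  R=[-27/32; -13/16; -3/4; -1/2; 0]  = -865/1024
g_12 [RBRRBRRBBBBB]  L=[-1; -7/8; -55/64; -109/128; -217/256; -433/512; -865/1024]  R=[-27/32; -13/16; -3/4; -1/2; 0]  = -1729/2048
g_13 [RBRRBRRBBBBBB]  L=[-1; -7/8; -55/64; -109/128; -217/256; -433/512; -865/1024; -1729/2048]  R=[-27/32; -13/16; -3/4; -1/2; 0]  = -3457/4096
g_14 [RBRRBRRBBBBBBB]  L=[-1; -7/8; -55/64; -109/128; -217/256; -433/512; -865/1024; -1729/2048; -3457/4096]  R=[-27/32; -13/16; -3/4; -1/2; 0]  = -6913/8192
g_15 [RBRRBRRBBBBBBBR]  L=[-1; -7/8; -55/64; -109/128; -217/256; -433/512; -865/1024; -1729/2048; -3457/4096]  R=[-6913/8192; -27/32; -13/16; -3/4; -1/2; 0]  = -13827/16384

-13827/16384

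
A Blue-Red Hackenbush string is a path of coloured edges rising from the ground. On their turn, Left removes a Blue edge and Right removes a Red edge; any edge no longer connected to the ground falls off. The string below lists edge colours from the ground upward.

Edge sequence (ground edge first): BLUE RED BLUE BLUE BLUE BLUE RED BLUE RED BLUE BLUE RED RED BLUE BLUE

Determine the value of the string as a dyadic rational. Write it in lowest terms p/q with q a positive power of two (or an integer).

val_1 [B]  L=[0]  R=[(no moves)]  — 1
val_2 [BR]  L=[0]  R=[1]  — 1/2
val_3 [BRB]  L=[0,1/2]  R=[1]  — 3/4
val_4 [BRBB]  L=[0,1/2,3/4]  R=[1]  — 7/8
val_5 [BRBBB]  L=[0,1/2,3/4,7/8]  R=[1]  — 15/16
val_6 [BRBBBB]  L=[0,1/2,3/4,7/8,15/16]  R=[1]  — 31/32
val_7 [BRBBBBR]  L=[0,1/2,3/4,7/8,15/16]  R=[31/32,1]  — 61/64
val_8 [BRBBBBRB]  L=[0,1/2,3/4,7/8,15/16,61/64]  R=[31/32,1]  — 123/128
val_9 [BRBBBBRBR]  L=[0,1/2,3/4,7/8,15/16,61/64]  R=[123/128,31/32,1]  — 245/256
val_10 [BRBBBBRBRB]  L=[0,1/2,3/4,7/8,15/16,61/64,245/256]  R=[123/128,31/32,1]  — 491/512
val_11 [BRBBBBRBRBB]  L=[0,1/2,3/4,7/8,15/16,61/64,245/256,491/512]  R=[123/128,31/32,1]  — 983/1024
val_12 [BRBBBBRBRBBR]  L=[0,1/2,3/4,7/8,15/16,61/64,245/256,491/512]  R=[983/1024,123/128,31/32,1]  — 1965/2048
val_13 [BRBBBBRBRBBRR]  L=[0,1/2,3/4,7/8,15/16,61/64,245/256,491/512]  R=[1965/2048,983/1024,123/128,31/32,1]  — 3929/4096
val_14 [BRBBBBRBRBBRRB]  L=[0,1/2,3/4,7/8,15/16,61/64,245/256,491/512,3929/4096]  R=[1965/2048,983/1024,123/128,31/32,1]  — 7859/8192
val_15 [BRBBBBRBRBBRRBB]  L=[0,1/2,3/4,7/8,15/16,61/64,245/256,491/512,3929/4096,7859/8192]  R=[1965/2048,983/1024,123/128,31/32,1]  — 15719/16384

15719/16384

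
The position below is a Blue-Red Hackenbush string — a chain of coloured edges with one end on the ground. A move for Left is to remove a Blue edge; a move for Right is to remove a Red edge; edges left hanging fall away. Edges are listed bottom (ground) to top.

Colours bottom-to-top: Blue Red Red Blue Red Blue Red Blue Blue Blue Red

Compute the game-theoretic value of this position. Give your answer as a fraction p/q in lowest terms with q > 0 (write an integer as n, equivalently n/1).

B: Left { 0 }, Right { none } gives simplest 1
BR: Left { 0 }, Right { 1 } gives simplest 1/2
BRR: Left { 0 }, Right { 1/2, 1 } gives simplest 1/4
BRRB: Left { 0, 1/4 }, Right { 1/2, 1 } gives simplest 3/8
BRRBR: Left { 0, 1/4 }, Right { 3/8, 1/2, 1 } gives simplest 5/16
BRRBRB: Left { 0, 1/4, 5/16 }, Right { 3/8, 1/2, 1 } gives simplest 11/32
BRRBRBR: Left { 0, 1/4, 5/16 }, Right { 11/32, 3/8, 1/2, 1 } gives simplest 21/64
BRRBRBRB: Left { 0, 1/4, 5/16, 21/64 }, Right { 11/32, 3/8, 1/2, 1 } gives simplest 43/128
BRRBRBRBB: Left { 0, 1/4, 5/16, 21/64, 43/128 }, Right { 11/32, 3/8, 1/2, 1 } gives simplest 87/256
BRRBRBRBBB: Left { 0, 1/4, 5/16, 21/64, 43/128, 87/256 }, Right { 11/32, 3/8, 1/2, 1 } gives simplest 175/512
BRRBRBRBBBR: Left { 0, 1/4, 5/16, 21/64, 43/128, 87/256 }, Right { 175/512, 11/32, 3/8, 1/2, 1 } gives simplest 349/1024

349/1024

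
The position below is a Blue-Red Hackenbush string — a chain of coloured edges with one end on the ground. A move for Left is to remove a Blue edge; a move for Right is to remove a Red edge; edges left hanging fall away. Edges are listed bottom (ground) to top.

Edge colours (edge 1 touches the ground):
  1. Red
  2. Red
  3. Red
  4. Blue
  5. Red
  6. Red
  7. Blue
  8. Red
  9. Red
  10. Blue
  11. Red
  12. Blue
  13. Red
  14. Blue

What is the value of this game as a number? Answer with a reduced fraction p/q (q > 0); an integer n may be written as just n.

-5845/2048

Recurse on prefixes of the 14-edge string Red Red Red Blue Red Red Blue Red Red Blue Red Blue Red Blue:
value_1 [R]  L=[·]  R=[0]  — -1
value_2 [RR]  L=[·]  R=[-1, 0]  — -2
value_3 [RRR]  L=[·]  R=[-2, -1, 0]  — -3
value_4 [RRRB]  L=[-3]  R=[-2, -1, 0]  — -5/2
value_5 [RRRBR]  L=[-3]  R=[-5/2, -2, -1, 0]  — -11/4
value_6 [RRRBRR]  L=[-3]  R=[-11/4, -5/2, -2, -1, 0]  — -23/8
value_7 [RRRBRRB]  L=[-3, -23/8]  R=[-11/4, -5/2, -2, -1, 0]  — -45/16
value_8 [RRRBRRBR]  L=[-3, -23/8]  R=[-45/16, -11/4, -5/2, -2, -1, 0]  — -91/32
value_9 [RRRBRRBRR]  L=[-3, -23/8]  R=[-91/32, -45/16, -11/4, -5/2, -2, -1, 0]  — -183/64
value_10 [RRRBRRBRRB]  L=[-3, -23/8, -183/64]  R=[-91/32, -45/16, -11/4, -5/2, -2, -1, 0]  — -365/128
value_11 [RRRBRRBRRBR]  L=[-3, -23/8, -183/64]  R=[-365/128, -91/32, -45/16, -11/4, -5/2, -2, -1, 0]  — -731/256
value_12 [RRRBRRBRRBRB]  L=[-3, -23/8, -183/64, -731/256]  R=[-365/128, -91/32, -45/16, -11/4, -5/2, -2, -1, 0]  — -1461/512
value_13 [RRRBRRBRRBRBR]  L=[-3, -23/8, -183/64, -731/256]  R=[-1461/512, -365/128, -91/32, -45/16, -11/4, -5/2, -2, -1, 0]  — -2923/1024
value_14 [RRRBRRBRRBRBRB]  L=[-3, -23/8, -183/64, -731/256, -2923/1024]  R=[-1461/512, -365/128, -91/32, -45/16, -11/4, -5/2, -2, -1, 0]  — -5845/2048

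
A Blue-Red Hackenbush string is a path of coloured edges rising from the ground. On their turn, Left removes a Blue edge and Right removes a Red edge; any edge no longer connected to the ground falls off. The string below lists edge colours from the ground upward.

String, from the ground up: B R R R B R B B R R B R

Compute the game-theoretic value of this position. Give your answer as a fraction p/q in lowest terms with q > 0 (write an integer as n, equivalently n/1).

val(B) = { 0 | none } → 1
val(BR) = { 0 | 1 } → 1/2
val(BRR) = { 0 | 1/2; 1 } → 1/4
val(BRRR) = { 0 | 1/4; 1/2; 1 } → 1/8
val(BRRRB) = { 0; 1/8 | 1/4; 1/2; 1 } → 3/16
val(BRRRBR) = { 0; 1/8 | 3/16; 1/4; 1/2; 1 } → 5/32
val(BRRRBRB) = { 0; 1/8; 5/32 | 3/16; 1/4; 1/2; 1 } → 11/64
val(BRRRBRBB) = { 0; 1/8; 5/32; 11/64 | 3/16; 1/4; 1/2; 1 } → 23/128
val(BRRRBRBBR) = { 0; 1/8; 5/32; 11/64 | 23/128; 3/16; 1/4; 1/2; 1 } → 45/256
val(BRRRBRBBRR) = { 0; 1/8; 5/32; 11/64 | 45/256; 23/128; 3/16; 1/4; 1/2; 1 } → 89/512
val(BRRRBRBBRRB) = { 0; 1/8; 5/32; 11/64; 89/512 | 45/256; 23/128; 3/16; 1/4; 1/2; 1 } → 179/1024
val(BRRRBRBBRRBR) = { 0; 1/8; 5/32; 11/64; 89/512 | 179/1024; 45/256; 23/128; 3/16; 1/4; 1/2; 1 } → 357/2048

357/2048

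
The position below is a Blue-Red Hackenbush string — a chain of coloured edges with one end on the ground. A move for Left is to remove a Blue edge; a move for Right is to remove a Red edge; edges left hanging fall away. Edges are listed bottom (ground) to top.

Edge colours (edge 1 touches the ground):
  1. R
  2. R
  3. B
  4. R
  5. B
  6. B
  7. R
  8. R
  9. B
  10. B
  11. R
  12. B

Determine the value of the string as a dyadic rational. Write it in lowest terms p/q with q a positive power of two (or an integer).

Prefix values for R R B R B B R R B B R B via {L|R} + simplicity:
step 1: add R to get R; options L={ none } R={ 0 } = -1
step 2: add R to get RR; options L={ none } R={ -1 0 } = -2
step 3: add B to get RRB; options L={ -2 } R={ -1 0 } = -3/2
step 4: add R to get RRBR; options L={ -2 } R={ -3/2 -1 0 } = -7/4
step 5: add B to get RRBRB; options L={ -2 -7/4 } R={ -3/2 -1 0 } = -13/8
step 6: add B to get RRBRBB; options L={ -2 -7/4 -13/8 } R={ -3/2 -1 0 } = -25/16
step 7: add R to get RRBRBBR; options L={ -2 -7/4 -13/8 } R={ -25/16 -3/2 -1 0 } = -51/32
step 8: add R to get RRBRBBRR; options L={ -2 -7/4 -13/8 } R={ -51/32 -25/16 -3/2 -1 0 } = -103/64
step 9: add B to get RRBRBBRRB; options L={ -2 -7/4 -13/8 -103/64 } R={ -51/32 -25/16 -3/2 -1 0 } = -205/128
step 10: add B to get RRBRBBRRBB; options L={ -2 -7/4 -13/8 -103/64 -205/128 } R={ -51/32 -25/16 -3/2 -1 0 } = -409/256
step 11: add R to get RRBRBBRRBBR; options L={ -2 -7/4 -13/8 -103/64 -205/128 } R={ -409/256 -51/32 -25/16 -3/2 -1 0 } = -819/512
step 12: add B to get RRBRBBRRBBRB; options L={ -2 -7/4 -13/8 -103/64 -205/128 -819/512 } R={ -409/256 -51/32 -25/16 -3/2 -1 0 } = -1637/1024

-1637/1024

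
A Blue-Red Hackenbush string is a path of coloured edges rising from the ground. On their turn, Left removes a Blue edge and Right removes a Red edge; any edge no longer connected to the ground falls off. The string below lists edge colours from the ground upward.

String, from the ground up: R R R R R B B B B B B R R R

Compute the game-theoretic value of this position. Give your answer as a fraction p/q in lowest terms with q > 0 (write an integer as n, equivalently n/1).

edge 1 of 14 (R): {  | 0 } gives -1
edge 2 of 14 (R): {  | -1, 0 } gives -2
edge 3 of 14 (R): {  | -2, -1, 0 } gives -3
edge 4 of 14 (R): {  | -3, -2, -1, 0 } gives -4
edge 5 of 14 (R): {  | -4, -3, -2, -1, 0 } gives -5
edge 6 of 14 (B): { -5 | -4, -3, -2, -1, 0 } gives -9/2
edge 7 of 14 (B): { -5, -9/2 | -4, -3, -2, -1, 0 } gives -17/4
edge 8 of 14 (B): { -5, -9/2, -17/4 | -4, -3, -2, -1, 0 } gives -33/8
edge 9 of 14 (B): { -5, -9/2, -17/4, -33/8 | -4, -3, -2, -1, 0 } gives -65/16
edge 10 of 14 (B): { -5, -9/2, -17/4, -33/8, -65/16 | -4, -3, -2, -1, 0 } gives -129/32
edge 11 of 14 (B): { -5, -9/2, -17/4, -33/8, -65/16, -129/32 | -4, -3, -2, -1, 0 } gives -257/64
edge 12 of 14 (R): { -5, -9/2, -17/4, -33/8, -65/16, -129/32 | -257/64, -4, -3, -2, -1, 0 } gives -515/128
edge 13 of 14 (R): { -5, -9/2, -17/4, -33/8, -65/16, -129/32 | -515/128, -257/64, -4, -3, -2, -1, 0 } gives -1031/256
edge 14 of 14 (R): { -5, -9/2, -17/4, -33/8, -65/16, -129/32 | -1031/256, -515/128, -257/64, -4, -3, -2, -1, 0 } gives -2063/512

-2063/512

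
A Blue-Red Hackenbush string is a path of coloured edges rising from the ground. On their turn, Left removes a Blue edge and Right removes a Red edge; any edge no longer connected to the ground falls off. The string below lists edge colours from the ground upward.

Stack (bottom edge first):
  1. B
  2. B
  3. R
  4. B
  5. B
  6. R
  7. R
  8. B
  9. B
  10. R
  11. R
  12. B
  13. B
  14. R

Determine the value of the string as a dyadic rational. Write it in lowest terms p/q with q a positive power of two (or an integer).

7373/4096

value_1 [B]  L=[0]  R=[]  = 1
value_2 [BB]  L=[0; 1]  R=[]  = 2
value_3 [BBR]  L=[0; 1]  R=[2]  = 3/2
value_4 [BBRB]  L=[0; 1; 3/2]  R=[2]  = 7/4
value_5 [BBRBB]  L=[0; 1; 3/2; 7/4]  R=[2]  = 15/8
value_6 [BBRBBR]  L=[0; 1; 3/2; 7/4]  R=[15/8; 2]  = 29/16
value_7 [BBRBBRR]  L=[0; 1; 3/2; 7/4]  R=[29/16; 15/8; 2]  = 57/32
value_8 [BBRBBRRB]  L=[0; 1; 3/2; 7/4; 57/32]  R=[29/16; 15/8; 2]  = 115/64
value_9 [BBRBBRRBB]  L=[0; 1; 3/2; 7/4; 57/32; 115/64]  R=[29/16; 15/8; 2]  = 231/128
value_10 [BBRBBRRBBR]  L=[0; 1; 3/2; 7/4; 57/32; 115/64]  R=[231/128; 29/16; 15/8; 2]  = 461/256
value_11 [BBRBBRRBBRR]  L=[0; 1; 3/2; 7/4; 57/32; 115/64]  R=[461/256; 231/128; 29/16; 15/8; 2]  = 921/512
value_12 [BBRBBRRBBRRB]  L=[0; 1; 3/2; 7/4; 57/32; 115/64; 921/512]  R=[461/256; 231/128; 29/16; 15/8; 2]  = 1843/1024
value_13 [BBRBBRRBBRRBB]  L=[0; 1; 3/2; 7/4; 57/32; 115/64; 921/512; 1843/1024]  R=[461/256; 231/128; 29/16; 15/8; 2]  = 3687/2048
value_14 [BBRBBRRBBRRBBR]  L=[0; 1; 3/2; 7/4; 57/32; 115/64; 921/512; 1843/1024]  R=[3687/2048; 461/256; 231/128; 29/16; 15/8; 2]  = 7373/4096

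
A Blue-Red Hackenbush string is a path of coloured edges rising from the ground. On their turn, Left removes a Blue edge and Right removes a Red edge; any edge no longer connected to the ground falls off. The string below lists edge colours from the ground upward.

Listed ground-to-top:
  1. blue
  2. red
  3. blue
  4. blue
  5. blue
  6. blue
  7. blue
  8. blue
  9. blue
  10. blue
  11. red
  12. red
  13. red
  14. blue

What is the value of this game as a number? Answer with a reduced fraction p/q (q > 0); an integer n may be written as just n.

Prefix values for blue red blue blue blue blue blue blue blue blue red red red blue via {L|R} + simplicity:
v_1 [b]  L=[0]  R=[—]  — 1
v_2 [br]  L=[0]  R=[1]  — 1/2
v_3 [brb]  L=[0,1/2]  R=[1]  — 3/4
v_4 [brbb]  L=[0,1/2,3/4]  R=[1]  — 7/8
v_5 [brbbb]  L=[0,1/2,3/4,7/8]  R=[1]  — 15/16
v_6 [brbbbb]  L=[0,1/2,3/4,7/8,15/16]  R=[1]  — 31/32
v_7 [brbbbbb]  L=[0,1/2,3/4,7/8,15/16,31/32]  R=[1]  — 63/64
v_8 [brbbbbbb]  L=[0,1/2,3/4,7/8,15/16,31/32,63/64]  R=[1]  — 127/128
v_9 [brbbbbbbb]  L=[0,1/2,3/4,7/8,15/16,31/32,63/64,127/128]  R=[1]  — 255/256
v_10 [brbbbbbbbb]  L=[0,1/2,3/4,7/8,15/16,31/32,63/64,127/128,255/256]  R=[1]  — 511/512
v_11 [brbbbbbbbbr]  L=[0,1/2,3/4,7/8,15/16,31/32,63/64,127/128,255/256]  R=[511/512,1]  — 1021/1024
v_12 [brbbbbbbbbrr]  L=[0,1/2,3/4,7/8,15/16,31/32,63/64,127/128,255/256]  R=[1021/1024,511/512,1]  — 2041/2048
v_13 [brbbbbbbbbrrr]  L=[0,1/2,3/4,7/8,15/16,31/32,63/64,127/128,255/256]  R=[2041/2048,1021/1024,511/512,1]  — 4081/4096
v_14 [brbbbbbbbbrrrb]  L=[0,1/2,3/4,7/8,15/16,31/32,63/64,127/128,255/256,4081/4096]  R=[2041/2048,1021/1024,511/512,1]  — 8163/8192

8163/8192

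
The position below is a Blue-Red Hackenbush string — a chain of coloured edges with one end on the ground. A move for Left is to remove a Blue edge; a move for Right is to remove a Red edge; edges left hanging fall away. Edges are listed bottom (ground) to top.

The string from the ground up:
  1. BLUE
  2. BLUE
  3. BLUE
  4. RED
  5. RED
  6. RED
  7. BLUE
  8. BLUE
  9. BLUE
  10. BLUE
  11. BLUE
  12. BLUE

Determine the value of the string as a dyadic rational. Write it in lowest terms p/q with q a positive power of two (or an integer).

Recurse on prefixes of the 12-edge string BLUE BLUE BLUE RED RED RED BLUE BLUE BLUE BLUE BLUE BLUE:
B: Left { 0 }, Right { ∅ } = simplest 1
BB: Left { 0,1 }, Right { ∅ } = simplest 2
BBB: Left { 0,1,2 }, Right { ∅ } = simplest 3
BBBR: Left { 0,1,2 }, Right { 3 } = simplest 5/2
BBBRR: Left { 0,1,2 }, Right { 5/2,3 } = simplest 9/4
BBBRRR: Left { 0,1,2 }, Right { 9/4,5/2,3 } = simplest 17/8
BBBRRRB: Left { 0,1,2,17/8 }, Right { 9/4,5/2,3 } = simplest 35/16
BBBRRRBB: Left { 0,1,2,17/8,35/16 }, Right { 9/4,5/2,3 } = simplest 71/32
BBBRRRBBB: Left { 0,1,2,17/8,35/16,71/32 }, Right { 9/4,5/2,3 } = simplest 143/64
BBBRRRBBBB: Left { 0,1,2,17/8,35/16,71/32,143/64 }, Right { 9/4,5/2,3 } = simplest 287/128
BBBRRRBBBBB: Left { 0,1,2,17/8,35/16,71/32,143/64,287/128 }, Right { 9/4,5/2,3 } = simplest 575/256
BBBRRRBBBBBB: Left { 0,1,2,17/8,35/16,71/32,143/64,287/128,575/256 }, Right { 9/4,5/2,3 } = simplest 1151/512

1151/512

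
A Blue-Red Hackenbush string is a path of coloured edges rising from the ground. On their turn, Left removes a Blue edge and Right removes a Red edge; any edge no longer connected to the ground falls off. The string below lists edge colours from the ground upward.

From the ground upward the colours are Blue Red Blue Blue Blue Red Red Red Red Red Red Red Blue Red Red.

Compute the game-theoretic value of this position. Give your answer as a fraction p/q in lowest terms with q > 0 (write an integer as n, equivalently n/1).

14345/16384

Build value(s[:k]) for k = 1..15, string s = Blue Red Blue Blue Blue Red Red Red Red Red Red Red Blue Red Red.
step 1: add Blue to get B; options L={ 0 } R={ none } gives 1
step 2: add Red to get BR; options L={ 0 } R={ 1 } gives 1/2
step 3: add Blue to get BRB; options L={ 0 1/2 } R={ 1 } gives 3/4
step 4: add Blue to get BRBB; options L={ 0 1/2 3/4 } R={ 1 } gives 7/8
step 5: add Blue to get BRBBB; options L={ 0 1/2 3/4 7/8 } R={ 1 } gives 15/16
step 6: add Red to get BRBBBR; options L={ 0 1/2 3/4 7/8 } R={ 15/16 1 } gives 29/32
step 7: add Red to get BRBBBRR; options L={ 0 1/2 3/4 7/8 } R={ 29/32 15/16 1 } gives 57/64
step 8: add Red to get BRBBBRRR; options L={ 0 1/2 3/4 7/8 } R={ 57/64 29/32 15/16 1 } gives 113/128
step 9: add Red to get BRBBBRRRR; options L={ 0 1/2 3/4 7/8 } R={ 113/128 57/64 29/32 15/16 1 } gives 225/256
step 10: add Red to get BRBBBRRRRR; options L={ 0 1/2 3/4 7/8 } R={ 225/256 113/128 57/64 29/32 15/16 1 } gives 449/512
step 11: add Red to get BRBBBRRRRRR; options L={ 0 1/2 3/4 7/8 } R={ 449/512 225/256 113/128 57/64 29/32 15/16 1 } gives 897/1024
step 12: add Red to get BRBBBRRRRRRR; options L={ 0 1/2 3/4 7/8 } R={ 897/1024 449/512 225/256 113/128 57/64 29/32 15/16 1 } gives 1793/2048
step 13: add Blue to get BRBBBRRRRRRRB; options L={ 0 1/2 3/4 7/8 1793/2048 } R={ 897/1024 449/512 225/256 113/128 57/64 29/32 15/16 1 } gives 3587/4096
step 14: add Red to get BRBBBRRRRRRRBR; options L={ 0 1/2 3/4 7/8 1793/2048 } R={ 3587/4096 897/1024 449/512 225/256 113/128 57/64 29/32 15/16 1 } gives 7173/8192
step 15: add Red to get BRBBBRRRRRRRBRR; options L={ 0 1/2 3/4 7/8 1793/2048 } R={ 7173/8192 3587/4096 897/1024 449/512 225/256 113/128 57/64 29/32 15/16 1 } gives 14345/16384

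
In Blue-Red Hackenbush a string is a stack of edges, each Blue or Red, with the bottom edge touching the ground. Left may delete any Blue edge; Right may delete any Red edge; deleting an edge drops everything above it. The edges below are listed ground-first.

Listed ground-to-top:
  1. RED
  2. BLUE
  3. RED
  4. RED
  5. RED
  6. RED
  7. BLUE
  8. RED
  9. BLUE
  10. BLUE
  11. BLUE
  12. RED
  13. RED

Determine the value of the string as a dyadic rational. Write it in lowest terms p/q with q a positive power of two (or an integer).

Build v(s[:k]) for k = 1..13, string s = RED BLUE RED RED RED RED BLUE RED BLUE BLUE BLUE RED RED.
R: Left {  }, Right { 0 } — simplest -1
RB: Left { -1 }, Right { 0 } — simplest -1/2
RBR: Left { -1 }, Right { -1/2 0 } — simplest -3/4
RBRR: Left { -1 }, Right { -3/4 -1/2 0 } — simplest -7/8
RBRRR: Left { -1 }, Right { -7/8 -3/4 -1/2 0 } — simplest -15/16
RBRRRR: Left { -1 }, Right { -15/16 -7/8 -3/4 -1/2 0 } — simplest -31/32
RBRRRRB: Left { -1 -31/32 }, Right { -15/16 -7/8 -3/4 -1/2 0 } — simplest -61/64
RBRRRRBR: Left { -1 -31/32 }, Right { -61/64 -15/16 -7/8 -3/4 -1/2 0 } — simplest -123/128
RBRRRRBRB: Left { -1 -31/32 -123/128 }, Right { -61/64 -15/16 -7/8 -3/4 -1/2 0 } — simplest -245/256
RBRRRRBRBB: Left { -1 -31/32 -123/128 -245/256 }, Right { -61/64 -15/16 -7/8 -3/4 -1/2 0 } — simplest -489/512
RBRRRRBRBBB: Left { -1 -31/32 -123/128 -245/256 -489/512 }, Right { -61/64 -15/16 -7/8 -3/4 -1/2 0 } — simplest -977/1024
RBRRRRBRBBBR: Left { -1 -31/32 -123/128 -245/256 -489/512 }, Right { -977/1024 -61/64 -15/16 -7/8 -3/4 -1/2 0 } — simplest -1955/2048
RBRRRRBRBBBRR: Left { -1 -31/32 -123/128 -245/256 -489/512 }, Right { -1955/2048 -977/1024 -61/64 -15/16 -7/8 -3/4 -1/2 0 } — simplest -3911/4096

-3911/4096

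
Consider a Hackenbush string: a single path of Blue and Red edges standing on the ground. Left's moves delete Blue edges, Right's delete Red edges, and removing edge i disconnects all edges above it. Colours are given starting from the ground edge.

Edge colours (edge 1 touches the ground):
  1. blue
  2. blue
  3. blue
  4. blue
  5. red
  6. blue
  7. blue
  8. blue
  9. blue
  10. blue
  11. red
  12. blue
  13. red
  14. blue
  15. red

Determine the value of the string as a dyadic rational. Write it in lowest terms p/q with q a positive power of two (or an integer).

8149/2048

Prefix values for blue blue blue blue red blue blue blue blue blue red blue red blue red via {L|R} + simplicity:
step 1: add blue to get b; options L={ 0 } R={ — } — 1
step 2: add blue to get bb; options L={ 0, 1 } R={ — } — 2
step 3: add blue to get bbb; options L={ 0, 1, 2 } R={ — } — 3
step 4: add blue to get bbbb; options L={ 0, 1, 2, 3 } R={ — } — 4
step 5: add red to get bbbbr; options L={ 0, 1, 2, 3 } R={ 4 } — 7/2
step 6: add blue to get bbbbrb; options L={ 0, 1, 2, 3, 7/2 } R={ 4 } — 15/4
step 7: add blue to get bbbbrbb; options L={ 0, 1, 2, 3, 7/2, 15/4 } R={ 4 } — 31/8
step 8: add blue to get bbbbrbbb; options L={ 0, 1, 2, 3, 7/2, 15/4, 31/8 } R={ 4 } — 63/16
step 9: add blue to get bbbbrbbbb; options L={ 0, 1, 2, 3, 7/2, 15/4, 31/8, 63/16 } R={ 4 } — 127/32
step 10: add blue to get bbbbrbbbbb; options L={ 0, 1, 2, 3, 7/2, 15/4, 31/8, 63/16, 127/32 } R={ 4 } — 255/64
step 11: add red to get bbbbrbbbbbr; options L={ 0, 1, 2, 3, 7/2, 15/4, 31/8, 63/16, 127/32 } R={ 255/64, 4 } — 509/128
step 12: add blue to get bbbbrbbbbbrb; options L={ 0, 1, 2, 3, 7/2, 15/4, 31/8, 63/16, 127/32, 509/128 } R={ 255/64, 4 } — 1019/256
step 13: add red to get bbbbrbbbbbrbr; options L={ 0, 1, 2, 3, 7/2, 15/4, 31/8, 63/16, 127/32, 509/128 } R={ 1019/256, 255/64, 4 } — 2037/512
step 14: add blue to get bbbbrbbbbbrbrb; options L={ 0, 1, 2, 3, 7/2, 15/4, 31/8, 63/16, 127/32, 509/128, 2037/512 } R={ 1019/256, 255/64, 4 } — 4075/1024
step 15: add red to get bbbbrbbbbbrbrbr; options L={ 0, 1, 2, 3, 7/2, 15/4, 31/8, 63/16, 127/32, 509/128, 2037/512 } R={ 4075/1024, 1019/256, 255/64, 4 } — 8149/2048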